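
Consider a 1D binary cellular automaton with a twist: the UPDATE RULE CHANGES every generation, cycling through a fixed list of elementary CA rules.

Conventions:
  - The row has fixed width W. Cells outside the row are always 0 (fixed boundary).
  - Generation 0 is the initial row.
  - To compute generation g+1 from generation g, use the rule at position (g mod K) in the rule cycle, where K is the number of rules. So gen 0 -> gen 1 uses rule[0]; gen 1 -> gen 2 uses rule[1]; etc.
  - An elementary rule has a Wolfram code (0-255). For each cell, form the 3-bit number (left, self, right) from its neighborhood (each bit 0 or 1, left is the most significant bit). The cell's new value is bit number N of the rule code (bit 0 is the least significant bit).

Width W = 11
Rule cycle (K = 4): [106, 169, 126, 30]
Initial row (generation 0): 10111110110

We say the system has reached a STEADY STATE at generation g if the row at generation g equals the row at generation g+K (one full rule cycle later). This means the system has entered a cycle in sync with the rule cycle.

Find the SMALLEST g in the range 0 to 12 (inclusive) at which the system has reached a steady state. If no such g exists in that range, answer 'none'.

Gen 0: 10111110110
Gen 1 (rule 106): 01100011110
Gen 2 (rule 169): 01001011100
Gen 3 (rule 126): 11111110110
Gen 4 (rule 30): 10000000101
Gen 5 (rule 106): 00000001010
Gen 6 (rule 169): 11111100100
Gen 7 (rule 126): 10000111110
Gen 8 (rule 30): 11001100001
Gen 9 (rule 106): 11011100010
Gen 10 (rule 169): 10111001000
Gen 11 (rule 126): 11101111100
Gen 12 (rule 30): 10001000010
Gen 13 (rule 106): 00010000100
Gen 14 (rule 169): 11000110001
Gen 15 (rule 126): 11101111011
Gen 16 (rule 30): 10001000010

Answer: 12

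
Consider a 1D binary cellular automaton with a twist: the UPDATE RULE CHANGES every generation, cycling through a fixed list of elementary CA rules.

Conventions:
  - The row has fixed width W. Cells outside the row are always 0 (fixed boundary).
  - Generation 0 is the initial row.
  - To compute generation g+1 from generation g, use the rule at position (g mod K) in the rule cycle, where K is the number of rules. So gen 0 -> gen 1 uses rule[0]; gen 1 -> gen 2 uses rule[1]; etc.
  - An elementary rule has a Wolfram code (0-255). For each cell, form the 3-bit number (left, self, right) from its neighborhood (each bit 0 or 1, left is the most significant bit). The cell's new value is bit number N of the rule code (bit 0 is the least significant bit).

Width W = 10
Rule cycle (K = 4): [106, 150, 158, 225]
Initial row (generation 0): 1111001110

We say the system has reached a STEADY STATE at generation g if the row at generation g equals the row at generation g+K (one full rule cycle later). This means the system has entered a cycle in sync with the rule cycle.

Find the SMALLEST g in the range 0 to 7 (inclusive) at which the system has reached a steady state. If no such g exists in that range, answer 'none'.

Answer: none

Derivation:
Gen 0: 1111001110
Gen 1 (rule 106): 1001011010
Gen 2 (rule 150): 1111000011
Gen 3 (rule 158): 1110100110
Gen 4 (rule 225): 0111000010
Gen 5 (rule 106): 1101000100
Gen 6 (rule 150): 0001101110
Gen 7 (rule 158): 0011001101
Gen 8 (rule 225): 1001000110
Gen 9 (rule 106): 0010001110
Gen 10 (rule 150): 0111010101
Gen 11 (rule 158): 1110010101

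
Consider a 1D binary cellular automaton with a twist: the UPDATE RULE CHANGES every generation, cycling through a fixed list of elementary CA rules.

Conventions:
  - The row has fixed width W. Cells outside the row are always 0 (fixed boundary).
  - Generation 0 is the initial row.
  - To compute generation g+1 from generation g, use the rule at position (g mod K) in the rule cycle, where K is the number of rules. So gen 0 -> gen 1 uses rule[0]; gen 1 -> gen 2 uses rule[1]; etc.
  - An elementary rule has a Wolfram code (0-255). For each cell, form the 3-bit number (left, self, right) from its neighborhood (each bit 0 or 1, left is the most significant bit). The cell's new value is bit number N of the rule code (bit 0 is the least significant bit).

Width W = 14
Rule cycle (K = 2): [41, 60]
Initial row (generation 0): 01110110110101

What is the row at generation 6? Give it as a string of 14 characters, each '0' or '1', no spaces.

Gen 0: 01110110110101
Gen 1 (rule 41): 01001101101010
Gen 2 (rule 60): 01101011011111
Gen 3 (rule 41): 01010110110000
Gen 4 (rule 60): 01111101101000
Gen 5 (rule 41): 01000011010011
Gen 6 (rule 60): 01100010111010

Answer: 01100010111010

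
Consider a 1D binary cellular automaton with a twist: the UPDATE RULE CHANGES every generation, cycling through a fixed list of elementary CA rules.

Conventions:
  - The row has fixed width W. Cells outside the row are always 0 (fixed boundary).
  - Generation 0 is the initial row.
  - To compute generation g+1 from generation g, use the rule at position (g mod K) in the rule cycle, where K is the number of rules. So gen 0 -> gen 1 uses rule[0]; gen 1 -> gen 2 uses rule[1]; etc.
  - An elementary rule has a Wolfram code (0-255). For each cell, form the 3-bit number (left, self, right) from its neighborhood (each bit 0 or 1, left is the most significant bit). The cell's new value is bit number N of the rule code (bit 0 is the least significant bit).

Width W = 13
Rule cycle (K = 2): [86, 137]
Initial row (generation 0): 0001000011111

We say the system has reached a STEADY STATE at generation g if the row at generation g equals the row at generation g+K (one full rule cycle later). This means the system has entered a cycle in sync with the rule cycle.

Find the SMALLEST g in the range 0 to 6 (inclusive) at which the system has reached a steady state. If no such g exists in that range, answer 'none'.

Answer: none

Derivation:
Gen 0: 0001000011111
Gen 1 (rule 86): 0011100100001
Gen 2 (rule 137): 1011000001100
Gen 3 (rule 86): 1001100010110
Gen 4 (rule 137): 0001001000100
Gen 5 (rule 86): 0011111101110
Gen 6 (rule 137): 1011111001100
Gen 7 (rule 86): 1000001110110
Gen 8 (rule 137): 0011101100100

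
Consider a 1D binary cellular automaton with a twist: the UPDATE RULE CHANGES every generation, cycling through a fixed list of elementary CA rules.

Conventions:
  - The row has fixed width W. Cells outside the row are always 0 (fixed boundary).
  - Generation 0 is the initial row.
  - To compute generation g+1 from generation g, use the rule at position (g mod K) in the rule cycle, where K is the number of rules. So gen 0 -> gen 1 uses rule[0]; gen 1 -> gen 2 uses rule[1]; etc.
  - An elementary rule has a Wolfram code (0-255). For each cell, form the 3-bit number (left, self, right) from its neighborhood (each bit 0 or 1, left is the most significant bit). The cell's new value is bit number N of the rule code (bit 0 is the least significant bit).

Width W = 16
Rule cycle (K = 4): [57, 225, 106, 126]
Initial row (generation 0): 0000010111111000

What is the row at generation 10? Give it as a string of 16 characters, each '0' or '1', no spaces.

Gen 0: 0000010111111000
Gen 1 (rule 57): 1111001100000111
Gen 2 (rule 225): 0111000101110011
Gen 3 (rule 106): 1101001011010111
Gen 4 (rule 126): 1111111111111101
Gen 5 (rule 57): 1000000000000010
Gen 6 (rule 225): 0011111111111000
Gen 7 (rule 106): 0110000000001000
Gen 8 (rule 126): 1111000000011100
Gen 9 (rule 57): 1000111111010011
Gen 10 (rule 225): 0010011111100001

Answer: 0010011111100001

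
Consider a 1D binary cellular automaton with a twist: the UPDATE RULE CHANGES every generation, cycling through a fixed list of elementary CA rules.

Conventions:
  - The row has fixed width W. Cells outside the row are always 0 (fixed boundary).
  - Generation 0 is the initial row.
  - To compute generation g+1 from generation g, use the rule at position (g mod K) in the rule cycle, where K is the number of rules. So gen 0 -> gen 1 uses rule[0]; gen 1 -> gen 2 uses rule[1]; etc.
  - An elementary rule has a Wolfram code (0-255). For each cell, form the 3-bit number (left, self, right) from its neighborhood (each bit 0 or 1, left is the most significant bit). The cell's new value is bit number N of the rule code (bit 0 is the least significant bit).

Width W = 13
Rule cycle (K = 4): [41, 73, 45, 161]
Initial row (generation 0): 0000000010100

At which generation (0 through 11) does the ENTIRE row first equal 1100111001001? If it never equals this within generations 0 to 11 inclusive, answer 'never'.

Gen 0: 0000000010100
Gen 1 (rule 41): 1111111001001
Gen 2 (rule 73): 1000001000000
Gen 3 (rule 45): 1011101011111
Gen 4 (rule 161): 0101010101110
Gen 5 (rule 41): 0010101011000
Gen 6 (rule 73): 1000000011011
Gen 7 (rule 45): 1011111010110
Gen 8 (rule 161): 0101110101000
Gen 9 (rule 41): 0011001010011
Gen 10 (rule 73): 1011000000011
Gen 11 (rule 45): 1110011111010

Answer: never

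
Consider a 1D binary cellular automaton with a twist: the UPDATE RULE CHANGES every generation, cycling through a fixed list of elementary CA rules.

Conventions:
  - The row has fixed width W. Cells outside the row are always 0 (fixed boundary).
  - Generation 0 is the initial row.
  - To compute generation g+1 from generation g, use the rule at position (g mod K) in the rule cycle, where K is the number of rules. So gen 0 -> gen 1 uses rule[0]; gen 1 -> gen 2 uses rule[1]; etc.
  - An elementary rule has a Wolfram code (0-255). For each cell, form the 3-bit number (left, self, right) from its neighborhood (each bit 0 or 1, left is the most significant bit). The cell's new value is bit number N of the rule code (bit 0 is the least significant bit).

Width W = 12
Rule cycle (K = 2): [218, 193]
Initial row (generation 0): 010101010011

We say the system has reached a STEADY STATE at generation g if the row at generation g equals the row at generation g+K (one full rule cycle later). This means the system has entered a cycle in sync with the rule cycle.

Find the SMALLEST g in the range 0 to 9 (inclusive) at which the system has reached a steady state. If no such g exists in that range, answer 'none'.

Answer: 3

Derivation:
Gen 0: 010101010011
Gen 1 (rule 218): 100000001111
Gen 2 (rule 193): 001111100111
Gen 3 (rule 218): 011111111111
Gen 4 (rule 193): 001111111111
Gen 5 (rule 218): 011111111111
Gen 6 (rule 193): 001111111111
Gen 7 (rule 218): 011111111111
Gen 8 (rule 193): 001111111111
Gen 9 (rule 218): 011111111111
Gen 10 (rule 193): 001111111111
Gen 11 (rule 218): 011111111111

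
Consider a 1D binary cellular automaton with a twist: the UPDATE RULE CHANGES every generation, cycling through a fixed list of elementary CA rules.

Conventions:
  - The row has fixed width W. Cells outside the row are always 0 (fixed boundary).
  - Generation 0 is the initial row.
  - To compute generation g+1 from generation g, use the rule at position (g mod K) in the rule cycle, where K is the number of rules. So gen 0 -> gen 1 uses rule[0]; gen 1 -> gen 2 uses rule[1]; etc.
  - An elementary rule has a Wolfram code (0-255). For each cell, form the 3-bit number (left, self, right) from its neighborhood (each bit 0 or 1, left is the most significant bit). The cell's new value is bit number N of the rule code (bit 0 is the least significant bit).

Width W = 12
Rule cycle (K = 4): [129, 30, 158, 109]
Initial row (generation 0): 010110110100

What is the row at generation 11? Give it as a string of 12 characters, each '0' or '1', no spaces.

Gen 0: 010110110100
Gen 1 (rule 129): 000000000001
Gen 2 (rule 30): 000000000011
Gen 3 (rule 158): 000000000110
Gen 4 (rule 109): 111111110110
Gen 5 (rule 129): 011111100000
Gen 6 (rule 30): 110000010000
Gen 7 (rule 158): 101000111000
Gen 8 (rule 109): 111010101011
Gen 9 (rule 129): 010000000000
Gen 10 (rule 30): 111000000000
Gen 11 (rule 158): 110100000000

Answer: 110100000000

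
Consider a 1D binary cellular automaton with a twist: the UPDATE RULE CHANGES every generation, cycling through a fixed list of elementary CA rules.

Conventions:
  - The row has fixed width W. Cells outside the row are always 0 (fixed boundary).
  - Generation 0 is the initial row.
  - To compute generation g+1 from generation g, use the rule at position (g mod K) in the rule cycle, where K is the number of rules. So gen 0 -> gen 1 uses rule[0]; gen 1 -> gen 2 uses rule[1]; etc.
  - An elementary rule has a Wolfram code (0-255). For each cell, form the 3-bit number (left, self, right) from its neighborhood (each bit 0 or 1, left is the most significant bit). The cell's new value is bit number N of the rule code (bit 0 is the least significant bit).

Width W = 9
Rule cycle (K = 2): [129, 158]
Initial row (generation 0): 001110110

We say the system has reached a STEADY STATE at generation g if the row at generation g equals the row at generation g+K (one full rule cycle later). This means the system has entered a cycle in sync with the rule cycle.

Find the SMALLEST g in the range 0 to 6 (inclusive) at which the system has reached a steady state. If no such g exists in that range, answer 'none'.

Answer: none

Derivation:
Gen 0: 001110110
Gen 1 (rule 129): 100100000
Gen 2 (rule 158): 111110000
Gen 3 (rule 129): 011100111
Gen 4 (rule 158): 111011110
Gen 5 (rule 129): 010001100
Gen 6 (rule 158): 111011010
Gen 7 (rule 129): 010000000
Gen 8 (rule 158): 111000000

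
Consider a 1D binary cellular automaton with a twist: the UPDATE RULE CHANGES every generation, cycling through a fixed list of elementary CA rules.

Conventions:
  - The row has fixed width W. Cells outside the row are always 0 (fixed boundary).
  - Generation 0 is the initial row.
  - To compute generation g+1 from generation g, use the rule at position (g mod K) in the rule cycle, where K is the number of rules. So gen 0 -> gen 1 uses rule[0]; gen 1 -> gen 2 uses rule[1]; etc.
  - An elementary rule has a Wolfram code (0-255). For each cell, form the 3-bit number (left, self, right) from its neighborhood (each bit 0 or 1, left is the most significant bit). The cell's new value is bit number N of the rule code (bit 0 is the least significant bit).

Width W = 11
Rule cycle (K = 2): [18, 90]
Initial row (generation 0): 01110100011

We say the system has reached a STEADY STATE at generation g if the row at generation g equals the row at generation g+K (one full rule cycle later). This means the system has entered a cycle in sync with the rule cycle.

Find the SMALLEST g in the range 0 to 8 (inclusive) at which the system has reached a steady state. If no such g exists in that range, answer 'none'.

Answer: 4

Derivation:
Gen 0: 01110100011
Gen 1 (rule 18): 10000010100
Gen 2 (rule 90): 01000100010
Gen 3 (rule 18): 10101010101
Gen 4 (rule 90): 00000000000
Gen 5 (rule 18): 00000000000
Gen 6 (rule 90): 00000000000
Gen 7 (rule 18): 00000000000
Gen 8 (rule 90): 00000000000
Gen 9 (rule 18): 00000000000
Gen 10 (rule 90): 00000000000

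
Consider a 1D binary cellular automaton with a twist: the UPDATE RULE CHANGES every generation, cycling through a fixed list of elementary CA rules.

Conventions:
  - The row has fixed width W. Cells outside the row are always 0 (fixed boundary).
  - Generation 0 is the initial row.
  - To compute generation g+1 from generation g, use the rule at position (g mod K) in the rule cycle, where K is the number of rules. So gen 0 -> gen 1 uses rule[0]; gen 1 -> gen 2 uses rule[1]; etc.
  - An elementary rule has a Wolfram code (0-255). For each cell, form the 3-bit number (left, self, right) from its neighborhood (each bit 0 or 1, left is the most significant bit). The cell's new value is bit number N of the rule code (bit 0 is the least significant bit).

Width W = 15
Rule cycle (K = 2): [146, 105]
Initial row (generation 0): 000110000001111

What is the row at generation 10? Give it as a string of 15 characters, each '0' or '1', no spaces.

Gen 0: 000110000001111
Gen 1 (rule 146): 001001000010110
Gen 2 (rule 105): 100000011001110
Gen 3 (rule 146): 010000100110101
Gen 4 (rule 105): 000110000111010
Gen 5 (rule 146): 001001001010001
Gen 6 (rule 105): 100000000100100
Gen 7 (rule 146): 010000001011010
Gen 8 (rule 105): 000111100111100
Gen 9 (rule 146): 001011011011010
Gen 10 (rule 105): 100111111111100

Answer: 100111111111100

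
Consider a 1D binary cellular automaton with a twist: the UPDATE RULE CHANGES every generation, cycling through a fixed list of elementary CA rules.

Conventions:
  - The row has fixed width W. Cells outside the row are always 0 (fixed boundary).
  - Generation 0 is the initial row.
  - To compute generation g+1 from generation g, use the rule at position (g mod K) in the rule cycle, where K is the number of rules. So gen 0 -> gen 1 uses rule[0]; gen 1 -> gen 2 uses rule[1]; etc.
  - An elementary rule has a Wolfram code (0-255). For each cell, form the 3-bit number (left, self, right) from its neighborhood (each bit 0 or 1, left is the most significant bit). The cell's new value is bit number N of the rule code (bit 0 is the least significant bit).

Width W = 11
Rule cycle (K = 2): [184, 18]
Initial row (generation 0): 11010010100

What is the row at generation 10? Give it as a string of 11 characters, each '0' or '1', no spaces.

Gen 0: 11010010100
Gen 1 (rule 184): 10101001010
Gen 2 (rule 18): 00000110001
Gen 3 (rule 184): 00000101000
Gen 4 (rule 18): 00001000100
Gen 5 (rule 184): 00000100010
Gen 6 (rule 18): 00001010101
Gen 7 (rule 184): 00000101010
Gen 8 (rule 18): 00001000001
Gen 9 (rule 184): 00000100000
Gen 10 (rule 18): 00001010000

Answer: 00001010000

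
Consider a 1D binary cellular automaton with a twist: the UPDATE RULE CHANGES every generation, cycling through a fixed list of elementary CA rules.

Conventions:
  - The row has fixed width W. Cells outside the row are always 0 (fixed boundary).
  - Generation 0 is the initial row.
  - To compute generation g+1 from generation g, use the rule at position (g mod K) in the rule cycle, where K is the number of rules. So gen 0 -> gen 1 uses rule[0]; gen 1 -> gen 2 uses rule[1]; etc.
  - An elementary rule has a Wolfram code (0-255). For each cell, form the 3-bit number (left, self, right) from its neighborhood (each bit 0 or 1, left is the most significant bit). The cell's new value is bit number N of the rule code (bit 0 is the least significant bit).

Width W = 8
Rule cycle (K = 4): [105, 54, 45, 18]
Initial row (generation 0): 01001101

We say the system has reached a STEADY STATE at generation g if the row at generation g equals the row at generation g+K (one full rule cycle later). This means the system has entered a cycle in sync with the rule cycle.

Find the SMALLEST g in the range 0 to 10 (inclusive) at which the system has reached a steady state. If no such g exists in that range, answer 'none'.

Gen 0: 01001101
Gen 1 (rule 105): 00001110
Gen 2 (rule 54): 00010001
Gen 3 (rule 45): 11010101
Gen 4 (rule 18): 00000000
Gen 5 (rule 105): 11111111
Gen 6 (rule 54): 00000000
Gen 7 (rule 45): 11111111
Gen 8 (rule 18): 00000000
Gen 9 (rule 105): 11111111
Gen 10 (rule 54): 00000000
Gen 11 (rule 45): 11111111
Gen 12 (rule 18): 00000000
Gen 13 (rule 105): 11111111
Gen 14 (rule 54): 00000000

Answer: 4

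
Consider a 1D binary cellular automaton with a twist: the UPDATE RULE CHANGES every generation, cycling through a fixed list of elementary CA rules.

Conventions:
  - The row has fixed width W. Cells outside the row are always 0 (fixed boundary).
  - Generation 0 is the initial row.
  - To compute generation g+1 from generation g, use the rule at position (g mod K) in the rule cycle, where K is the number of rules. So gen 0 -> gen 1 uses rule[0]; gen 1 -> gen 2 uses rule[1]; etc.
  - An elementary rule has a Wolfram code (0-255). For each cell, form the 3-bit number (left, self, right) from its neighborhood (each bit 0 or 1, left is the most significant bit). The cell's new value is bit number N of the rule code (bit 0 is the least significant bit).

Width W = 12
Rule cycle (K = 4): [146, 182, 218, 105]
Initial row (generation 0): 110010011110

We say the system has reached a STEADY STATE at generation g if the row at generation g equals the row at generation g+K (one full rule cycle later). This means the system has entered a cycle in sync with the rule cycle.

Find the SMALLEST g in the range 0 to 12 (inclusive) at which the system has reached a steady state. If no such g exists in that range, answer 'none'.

Answer: none

Derivation:
Gen 0: 110010011110
Gen 1 (rule 146): 001101101101
Gen 2 (rule 182): 010010010011
Gen 3 (rule 218): 101101101111
Gen 4 (rule 105): 011111111001
Gen 5 (rule 146): 101111110110
Gen 6 (rule 182): 110111101001
Gen 7 (rule 218): 110111100110
Gen 8 (rule 105): 111100100110
Gen 9 (rule 146): 011011011001
Gen 10 (rule 182): 100100100111
Gen 11 (rule 218): 011011011111
Gen 12 (rule 105): 011111110001
Gen 13 (rule 146): 101111101010
Gen 14 (rule 182): 110111011111
Gen 15 (rule 218): 110111011111
Gen 16 (rule 105): 111101110001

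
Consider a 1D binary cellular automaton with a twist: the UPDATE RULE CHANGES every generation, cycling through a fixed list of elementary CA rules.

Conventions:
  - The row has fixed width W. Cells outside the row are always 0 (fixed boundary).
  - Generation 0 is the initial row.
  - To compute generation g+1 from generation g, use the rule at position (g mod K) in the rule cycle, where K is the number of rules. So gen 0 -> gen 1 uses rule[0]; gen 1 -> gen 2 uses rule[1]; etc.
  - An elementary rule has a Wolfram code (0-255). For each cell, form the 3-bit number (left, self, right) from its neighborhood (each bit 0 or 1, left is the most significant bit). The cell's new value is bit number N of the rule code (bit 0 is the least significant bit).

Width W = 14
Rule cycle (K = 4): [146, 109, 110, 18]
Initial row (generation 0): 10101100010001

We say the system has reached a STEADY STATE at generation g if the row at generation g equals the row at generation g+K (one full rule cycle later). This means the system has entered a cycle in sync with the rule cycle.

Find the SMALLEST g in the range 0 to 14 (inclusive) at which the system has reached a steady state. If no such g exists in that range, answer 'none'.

Answer: 8

Derivation:
Gen 0: 10101100010001
Gen 1 (rule 146): 00000010101010
Gen 2 (rule 109): 11111011111110
Gen 3 (rule 110): 10001110000010
Gen 4 (rule 18): 01010001000101
Gen 5 (rule 146): 10001010101000
Gen 6 (rule 109): 10101111111011
Gen 7 (rule 110): 11111000001111
Gen 8 (rule 18): 00000100010000
Gen 9 (rule 146): 00001010101000
Gen 10 (rule 109): 11101111111011
Gen 11 (rule 110): 10111000001111
Gen 12 (rule 18): 00000100010000
Gen 13 (rule 146): 00001010101000
Gen 14 (rule 109): 11101111111011
Gen 15 (rule 110): 10111000001111
Gen 16 (rule 18): 00000100010000
Gen 17 (rule 146): 00001010101000
Gen 18 (rule 109): 11101111111011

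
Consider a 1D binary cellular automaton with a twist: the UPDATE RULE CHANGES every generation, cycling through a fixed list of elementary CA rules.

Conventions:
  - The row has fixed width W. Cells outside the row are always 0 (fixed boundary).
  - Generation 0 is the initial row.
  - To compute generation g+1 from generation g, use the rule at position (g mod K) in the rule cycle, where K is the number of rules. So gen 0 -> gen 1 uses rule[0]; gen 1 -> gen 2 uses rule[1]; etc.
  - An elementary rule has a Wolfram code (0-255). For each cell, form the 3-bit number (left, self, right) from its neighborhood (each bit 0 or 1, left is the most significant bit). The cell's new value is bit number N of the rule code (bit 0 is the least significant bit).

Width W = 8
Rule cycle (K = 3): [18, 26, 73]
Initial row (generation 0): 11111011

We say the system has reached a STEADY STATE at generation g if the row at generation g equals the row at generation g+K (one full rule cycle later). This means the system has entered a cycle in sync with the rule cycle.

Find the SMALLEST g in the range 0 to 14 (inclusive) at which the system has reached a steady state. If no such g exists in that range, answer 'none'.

Answer: 1

Derivation:
Gen 0: 11111011
Gen 1 (rule 18): 00000000
Gen 2 (rule 26): 00000000
Gen 3 (rule 73): 11111111
Gen 4 (rule 18): 00000000
Gen 5 (rule 26): 00000000
Gen 6 (rule 73): 11111111
Gen 7 (rule 18): 00000000
Gen 8 (rule 26): 00000000
Gen 9 (rule 73): 11111111
Gen 10 (rule 18): 00000000
Gen 11 (rule 26): 00000000
Gen 12 (rule 73): 11111111
Gen 13 (rule 18): 00000000
Gen 14 (rule 26): 00000000
Gen 15 (rule 73): 11111111
Gen 16 (rule 18): 00000000
Gen 17 (rule 26): 00000000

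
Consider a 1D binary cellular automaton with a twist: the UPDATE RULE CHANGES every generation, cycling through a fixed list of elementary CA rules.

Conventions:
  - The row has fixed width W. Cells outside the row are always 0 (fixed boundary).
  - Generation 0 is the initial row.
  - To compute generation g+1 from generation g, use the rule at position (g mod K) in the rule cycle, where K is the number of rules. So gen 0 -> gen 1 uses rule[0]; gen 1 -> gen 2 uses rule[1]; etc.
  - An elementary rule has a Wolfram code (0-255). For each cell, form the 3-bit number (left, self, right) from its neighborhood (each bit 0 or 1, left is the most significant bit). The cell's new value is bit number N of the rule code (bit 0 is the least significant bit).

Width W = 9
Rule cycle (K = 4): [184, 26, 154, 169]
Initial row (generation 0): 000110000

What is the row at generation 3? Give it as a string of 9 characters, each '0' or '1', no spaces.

Gen 0: 000110000
Gen 1 (rule 184): 000101000
Gen 2 (rule 26): 001000100
Gen 3 (rule 154): 010101010

Answer: 010101010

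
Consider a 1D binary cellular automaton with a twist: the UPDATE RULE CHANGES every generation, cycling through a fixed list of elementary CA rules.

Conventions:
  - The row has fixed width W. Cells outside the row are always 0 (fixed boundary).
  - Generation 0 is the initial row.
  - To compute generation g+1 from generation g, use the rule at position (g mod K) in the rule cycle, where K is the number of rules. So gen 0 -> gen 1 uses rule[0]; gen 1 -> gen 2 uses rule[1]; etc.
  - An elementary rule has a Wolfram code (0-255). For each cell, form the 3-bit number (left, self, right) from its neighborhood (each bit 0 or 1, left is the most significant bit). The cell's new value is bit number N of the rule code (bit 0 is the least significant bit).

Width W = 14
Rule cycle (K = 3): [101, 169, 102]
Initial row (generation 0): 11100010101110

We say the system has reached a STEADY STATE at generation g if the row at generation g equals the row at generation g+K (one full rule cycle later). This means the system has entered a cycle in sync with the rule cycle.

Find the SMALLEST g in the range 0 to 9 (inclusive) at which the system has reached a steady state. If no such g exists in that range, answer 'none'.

Answer: none

Derivation:
Gen 0: 11100010101110
Gen 1 (rule 101): 00101011110010
Gen 2 (rule 169): 10010111100000
Gen 3 (rule 102): 10111000100000
Gen 4 (rule 101): 11001010101111
Gen 5 (rule 169): 10000101011110
Gen 6 (rule 102): 10001111100010
Gen 7 (rule 101): 10100000101010
Gen 8 (rule 169): 01001110010100
Gen 9 (rule 102): 11010010111100
Gen 10 (rule 101): 01110011000101
Gen 11 (rule 169): 01100010010010
Gen 12 (rule 102): 10100110110110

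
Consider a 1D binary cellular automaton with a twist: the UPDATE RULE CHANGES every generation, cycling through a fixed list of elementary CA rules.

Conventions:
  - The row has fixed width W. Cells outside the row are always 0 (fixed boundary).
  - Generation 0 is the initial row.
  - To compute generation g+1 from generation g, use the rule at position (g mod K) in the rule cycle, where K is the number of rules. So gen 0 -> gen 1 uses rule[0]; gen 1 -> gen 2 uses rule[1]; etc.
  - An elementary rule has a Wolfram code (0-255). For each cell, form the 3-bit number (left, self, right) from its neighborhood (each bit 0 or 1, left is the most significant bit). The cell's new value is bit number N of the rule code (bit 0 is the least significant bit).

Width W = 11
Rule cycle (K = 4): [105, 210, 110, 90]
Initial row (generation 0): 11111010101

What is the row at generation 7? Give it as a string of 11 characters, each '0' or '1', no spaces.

Gen 0: 11111010101
Gen 1 (rule 105): 10001101010
Gen 2 (rule 210): 01010100001
Gen 3 (rule 110): 11111100011
Gen 4 (rule 90): 10000110111
Gen 5 (rule 105): 00110111101
Gen 6 (rule 210): 01010011100
Gen 7 (rule 110): 11110110100

Answer: 11110110100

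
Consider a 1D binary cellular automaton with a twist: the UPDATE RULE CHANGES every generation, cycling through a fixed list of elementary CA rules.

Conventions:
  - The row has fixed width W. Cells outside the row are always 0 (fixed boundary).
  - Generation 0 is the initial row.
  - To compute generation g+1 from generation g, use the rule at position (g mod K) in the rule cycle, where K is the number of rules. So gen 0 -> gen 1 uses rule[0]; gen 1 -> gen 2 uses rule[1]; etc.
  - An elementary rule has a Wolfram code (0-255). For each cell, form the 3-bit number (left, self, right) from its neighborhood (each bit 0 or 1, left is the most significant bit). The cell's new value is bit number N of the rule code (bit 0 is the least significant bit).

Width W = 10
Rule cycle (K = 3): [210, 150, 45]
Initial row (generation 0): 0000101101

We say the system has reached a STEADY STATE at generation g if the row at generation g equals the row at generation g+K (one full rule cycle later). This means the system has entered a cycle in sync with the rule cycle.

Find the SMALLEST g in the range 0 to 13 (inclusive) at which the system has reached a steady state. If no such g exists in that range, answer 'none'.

Gen 0: 0000101101
Gen 1 (rule 210): 0001000100
Gen 2 (rule 150): 0011101110
Gen 3 (rule 45): 1010011000
Gen 4 (rule 210): 0001101100
Gen 5 (rule 150): 0010000010
Gen 6 (rule 45): 1010111010
Gen 7 (rule 210): 0000011001
Gen 8 (rule 150): 0000100111
Gen 9 (rule 45): 1110100100
Gen 10 (rule 210): 0110011010
Gen 11 (rule 150): 1001100011
Gen 12 (rule 45): 1001001010
Gen 13 (rule 210): 0110110001
Gen 14 (rule 150): 1000001011
Gen 15 (rule 45): 1011101110
Gen 16 (rule 210): 0001100111

Answer: none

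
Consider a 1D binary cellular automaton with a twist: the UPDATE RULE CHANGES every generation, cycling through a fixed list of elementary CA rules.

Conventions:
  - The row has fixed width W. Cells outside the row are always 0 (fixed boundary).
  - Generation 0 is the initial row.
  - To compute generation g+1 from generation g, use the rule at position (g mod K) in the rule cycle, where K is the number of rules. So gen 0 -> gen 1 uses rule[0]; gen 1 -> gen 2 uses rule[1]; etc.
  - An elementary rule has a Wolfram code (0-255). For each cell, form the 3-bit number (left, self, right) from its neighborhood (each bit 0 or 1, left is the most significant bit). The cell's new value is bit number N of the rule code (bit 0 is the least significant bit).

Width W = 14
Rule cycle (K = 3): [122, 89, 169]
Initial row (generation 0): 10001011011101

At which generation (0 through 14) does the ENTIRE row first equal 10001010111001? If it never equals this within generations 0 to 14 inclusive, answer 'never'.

Gen 0: 10001011011101
Gen 1 (rule 122): 01010111110110
Gen 2 (rule 89): 00000100010111
Gen 3 (rule 169): 11110001001110
Gen 4 (rule 122): 10011010111011
Gen 5 (rule 89): 01011000101011
Gen 6 (rule 169): 00110010010110
Gen 7 (rule 122): 01111101101111
Gen 8 (rule 89): 01000101101001
Gen 9 (rule 169): 00010011010000
Gen 10 (rule 122): 00101111101000
Gen 11 (rule 89): 10001000100111
Gen 12 (rule 169): 00100010000110
Gen 13 (rule 122): 01010101001111
Gen 14 (rule 89): 00000000101001

Answer: never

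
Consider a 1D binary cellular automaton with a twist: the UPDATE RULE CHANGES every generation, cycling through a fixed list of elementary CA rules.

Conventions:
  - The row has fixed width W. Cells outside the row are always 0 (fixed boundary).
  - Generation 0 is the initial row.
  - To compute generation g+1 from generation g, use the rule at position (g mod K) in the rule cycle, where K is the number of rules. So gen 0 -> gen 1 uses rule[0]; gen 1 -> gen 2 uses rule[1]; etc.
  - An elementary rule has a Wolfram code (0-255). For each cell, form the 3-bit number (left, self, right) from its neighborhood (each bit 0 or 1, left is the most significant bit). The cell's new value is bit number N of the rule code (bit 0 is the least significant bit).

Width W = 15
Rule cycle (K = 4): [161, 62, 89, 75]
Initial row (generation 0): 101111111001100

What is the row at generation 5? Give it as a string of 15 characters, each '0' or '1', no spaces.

Gen 0: 101111111001100
Gen 1 (rule 161): 010111110000001
Gen 2 (rule 62): 111100001000011
Gen 3 (rule 89): 100111100111011
Gen 4 (rule 75): 001100101101011
Gen 5 (rule 161): 100000010010100

Answer: 100000010010100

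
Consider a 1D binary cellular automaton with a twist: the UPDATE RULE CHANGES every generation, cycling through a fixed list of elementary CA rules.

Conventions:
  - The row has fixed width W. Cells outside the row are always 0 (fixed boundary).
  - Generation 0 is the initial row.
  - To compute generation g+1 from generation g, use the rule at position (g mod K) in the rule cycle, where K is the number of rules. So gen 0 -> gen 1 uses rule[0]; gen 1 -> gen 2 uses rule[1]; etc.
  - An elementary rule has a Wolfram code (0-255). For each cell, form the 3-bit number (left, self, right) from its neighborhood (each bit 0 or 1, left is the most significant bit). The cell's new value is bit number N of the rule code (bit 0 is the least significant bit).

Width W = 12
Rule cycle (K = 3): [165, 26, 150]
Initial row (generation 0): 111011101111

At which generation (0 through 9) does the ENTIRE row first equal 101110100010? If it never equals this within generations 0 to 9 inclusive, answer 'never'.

Gen 0: 111011101111
Gen 1 (rule 165): 010101010110
Gen 2 (rule 26): 100000000101
Gen 3 (rule 150): 110000001101
Gen 4 (rule 165): 000111100011
Gen 5 (rule 26): 001100010110
Gen 6 (rule 150): 010010110001
Gen 7 (rule 165): 010011000101
Gen 8 (rule 26): 101110101000
Gen 9 (rule 150): 100100101100

Answer: never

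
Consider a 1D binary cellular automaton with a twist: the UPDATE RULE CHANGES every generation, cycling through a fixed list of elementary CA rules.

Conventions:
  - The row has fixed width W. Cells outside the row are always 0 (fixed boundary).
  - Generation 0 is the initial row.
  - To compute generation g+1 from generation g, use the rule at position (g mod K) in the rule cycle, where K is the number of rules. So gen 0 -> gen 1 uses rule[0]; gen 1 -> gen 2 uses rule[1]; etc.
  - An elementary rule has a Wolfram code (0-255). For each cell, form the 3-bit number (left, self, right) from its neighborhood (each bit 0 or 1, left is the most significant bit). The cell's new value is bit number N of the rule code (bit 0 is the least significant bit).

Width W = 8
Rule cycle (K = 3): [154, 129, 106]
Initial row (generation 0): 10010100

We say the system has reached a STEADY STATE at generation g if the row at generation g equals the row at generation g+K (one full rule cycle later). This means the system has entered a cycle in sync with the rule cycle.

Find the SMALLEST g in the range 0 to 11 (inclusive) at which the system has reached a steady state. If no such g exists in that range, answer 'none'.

Answer: none

Derivation:
Gen 0: 10010100
Gen 1 (rule 154): 01100010
Gen 2 (rule 129): 00001000
Gen 3 (rule 106): 00010000
Gen 4 (rule 154): 00101000
Gen 5 (rule 129): 10000011
Gen 6 (rule 106): 00000111
Gen 7 (rule 154): 00001110
Gen 8 (rule 129): 11100100
Gen 9 (rule 106): 10101000
Gen 10 (rule 154): 00000100
Gen 11 (rule 129): 11110001
Gen 12 (rule 106): 10010010
Gen 13 (rule 154): 01101101
Gen 14 (rule 129): 00000000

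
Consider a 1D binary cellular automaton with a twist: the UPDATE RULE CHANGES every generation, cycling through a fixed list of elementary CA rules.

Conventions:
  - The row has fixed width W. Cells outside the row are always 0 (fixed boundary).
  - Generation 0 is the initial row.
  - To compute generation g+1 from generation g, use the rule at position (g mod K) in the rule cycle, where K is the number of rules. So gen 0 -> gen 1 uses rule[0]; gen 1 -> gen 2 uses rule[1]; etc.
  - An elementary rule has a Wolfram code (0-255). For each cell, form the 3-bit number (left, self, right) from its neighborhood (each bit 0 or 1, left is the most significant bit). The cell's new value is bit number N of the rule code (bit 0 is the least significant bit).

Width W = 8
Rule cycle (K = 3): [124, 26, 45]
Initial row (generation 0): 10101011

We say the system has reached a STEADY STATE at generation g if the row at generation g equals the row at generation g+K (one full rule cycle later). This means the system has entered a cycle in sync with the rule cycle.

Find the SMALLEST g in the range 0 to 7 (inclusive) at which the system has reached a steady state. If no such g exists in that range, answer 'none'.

Answer: 5

Derivation:
Gen 0: 10101011
Gen 1 (rule 124): 11111111
Gen 2 (rule 26): 10000000
Gen 3 (rule 45): 10111111
Gen 4 (rule 124): 11100001
Gen 5 (rule 26): 10010010
Gen 6 (rule 45): 10010010
Gen 7 (rule 124): 11011011
Gen 8 (rule 26): 10010010
Gen 9 (rule 45): 10010010
Gen 10 (rule 124): 11011011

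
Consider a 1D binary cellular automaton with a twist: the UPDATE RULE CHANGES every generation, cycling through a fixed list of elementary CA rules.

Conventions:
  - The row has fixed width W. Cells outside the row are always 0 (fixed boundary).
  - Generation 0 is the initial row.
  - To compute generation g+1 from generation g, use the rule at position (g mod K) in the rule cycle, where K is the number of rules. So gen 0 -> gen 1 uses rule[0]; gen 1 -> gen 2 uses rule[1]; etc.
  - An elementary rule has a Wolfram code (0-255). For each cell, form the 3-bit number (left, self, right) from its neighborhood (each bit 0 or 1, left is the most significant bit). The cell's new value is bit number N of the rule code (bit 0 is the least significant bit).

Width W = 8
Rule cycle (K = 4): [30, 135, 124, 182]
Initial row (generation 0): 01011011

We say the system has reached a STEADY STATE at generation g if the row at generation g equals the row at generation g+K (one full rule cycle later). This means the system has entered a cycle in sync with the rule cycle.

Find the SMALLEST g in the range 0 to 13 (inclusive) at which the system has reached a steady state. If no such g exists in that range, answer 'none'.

Gen 0: 01011011
Gen 1 (rule 30): 11010010
Gen 2 (rule 135): 00010110
Gen 3 (rule 124): 00011111
Gen 4 (rule 182): 00101110
Gen 5 (rule 30): 01101001
Gen 6 (rule 135): 10001011
Gen 7 (rule 124): 11001111
Gen 8 (rule 182): 00110110
Gen 9 (rule 30): 01100101
Gen 10 (rule 135): 10001101
Gen 11 (rule 124): 11001111
Gen 12 (rule 182): 00110110
Gen 13 (rule 30): 01100101
Gen 14 (rule 135): 10001101
Gen 15 (rule 124): 11001111
Gen 16 (rule 182): 00110110
Gen 17 (rule 30): 01100101

Answer: 7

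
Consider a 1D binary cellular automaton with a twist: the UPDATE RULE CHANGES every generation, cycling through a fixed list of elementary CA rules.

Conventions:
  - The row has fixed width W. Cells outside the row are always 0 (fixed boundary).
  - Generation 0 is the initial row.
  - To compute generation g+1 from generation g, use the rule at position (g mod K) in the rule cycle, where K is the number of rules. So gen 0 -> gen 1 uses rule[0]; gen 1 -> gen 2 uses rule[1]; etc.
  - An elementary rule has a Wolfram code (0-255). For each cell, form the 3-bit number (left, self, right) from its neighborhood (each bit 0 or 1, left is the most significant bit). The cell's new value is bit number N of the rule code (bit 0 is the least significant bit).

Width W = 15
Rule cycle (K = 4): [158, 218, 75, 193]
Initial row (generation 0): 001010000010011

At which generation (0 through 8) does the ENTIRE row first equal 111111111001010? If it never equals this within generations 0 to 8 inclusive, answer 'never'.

Answer: 7

Derivation:
Gen 0: 001010000010011
Gen 1 (rule 158): 011011000111110
Gen 2 (rule 218): 111011101111111
Gen 3 (rule 75): 101010101000001
Gen 4 (rule 193): 000000000011100
Gen 5 (rule 158): 000000000111010
Gen 6 (rule 218): 000000001111001
Gen 7 (rule 75): 111111111001010
Gen 8 (rule 193): 011111111000000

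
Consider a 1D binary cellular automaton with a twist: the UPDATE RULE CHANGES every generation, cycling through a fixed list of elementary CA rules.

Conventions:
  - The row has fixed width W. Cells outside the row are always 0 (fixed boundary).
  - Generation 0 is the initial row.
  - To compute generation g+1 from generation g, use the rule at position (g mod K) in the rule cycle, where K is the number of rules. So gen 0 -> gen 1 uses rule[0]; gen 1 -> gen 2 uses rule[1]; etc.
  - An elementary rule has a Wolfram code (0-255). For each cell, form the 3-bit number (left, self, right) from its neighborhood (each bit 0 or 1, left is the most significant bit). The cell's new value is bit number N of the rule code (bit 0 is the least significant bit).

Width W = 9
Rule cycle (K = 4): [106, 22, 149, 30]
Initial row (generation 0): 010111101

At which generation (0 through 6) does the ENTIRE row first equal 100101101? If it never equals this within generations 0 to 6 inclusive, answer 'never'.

Gen 0: 010111101
Gen 1 (rule 106): 101100110
Gen 2 (rule 22): 100011001
Gen 3 (rule 149): 111000101
Gen 4 (rule 30): 100101101
Gen 5 (rule 106): 001011110
Gen 6 (rule 22): 011000001

Answer: 4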